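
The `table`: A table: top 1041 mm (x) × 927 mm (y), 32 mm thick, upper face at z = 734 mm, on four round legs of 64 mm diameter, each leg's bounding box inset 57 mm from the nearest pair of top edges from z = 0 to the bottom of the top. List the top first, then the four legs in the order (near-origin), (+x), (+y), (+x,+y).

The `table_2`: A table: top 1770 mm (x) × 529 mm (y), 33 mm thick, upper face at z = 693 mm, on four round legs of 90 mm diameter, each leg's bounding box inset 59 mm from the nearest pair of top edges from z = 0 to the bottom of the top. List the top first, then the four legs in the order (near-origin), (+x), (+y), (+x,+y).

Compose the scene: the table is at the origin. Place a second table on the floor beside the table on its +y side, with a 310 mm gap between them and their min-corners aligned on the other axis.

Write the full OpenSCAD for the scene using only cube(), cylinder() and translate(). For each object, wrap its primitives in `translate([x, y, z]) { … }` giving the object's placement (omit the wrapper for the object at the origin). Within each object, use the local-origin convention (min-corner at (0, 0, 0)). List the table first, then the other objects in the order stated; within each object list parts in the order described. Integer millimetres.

translate([0, 0, 702]) cube([1041, 927, 32]);
translate([89, 89, 0]) cylinder(h = 702, r = 32);
translate([952, 89, 0]) cylinder(h = 702, r = 32);
translate([89, 838, 0]) cylinder(h = 702, r = 32);
translate([952, 838, 0]) cylinder(h = 702, r = 32);
translate([0, 1237, 0]) {
  translate([0, 0, 660]) cube([1770, 529, 33]);
  translate([104, 104, 0]) cylinder(h = 660, r = 45);
  translate([1666, 104, 0]) cylinder(h = 660, r = 45);
  translate([104, 425, 0]) cylinder(h = 660, r = 45);
  translate([1666, 425, 0]) cylinder(h = 660, r = 45);
}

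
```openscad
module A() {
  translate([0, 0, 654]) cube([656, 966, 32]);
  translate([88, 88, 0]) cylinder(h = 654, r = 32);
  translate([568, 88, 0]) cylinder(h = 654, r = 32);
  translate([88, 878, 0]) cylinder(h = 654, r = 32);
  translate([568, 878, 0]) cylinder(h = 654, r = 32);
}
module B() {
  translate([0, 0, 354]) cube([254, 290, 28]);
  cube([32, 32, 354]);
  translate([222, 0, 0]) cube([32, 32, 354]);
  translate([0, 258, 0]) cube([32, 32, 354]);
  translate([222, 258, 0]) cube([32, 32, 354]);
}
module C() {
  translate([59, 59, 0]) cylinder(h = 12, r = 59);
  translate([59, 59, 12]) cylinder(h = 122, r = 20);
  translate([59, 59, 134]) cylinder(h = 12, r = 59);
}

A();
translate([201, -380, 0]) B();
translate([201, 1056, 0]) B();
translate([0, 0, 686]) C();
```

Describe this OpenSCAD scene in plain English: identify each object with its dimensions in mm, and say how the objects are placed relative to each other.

A is a table: top 656 mm (x) × 966 mm (y), 32 mm thick, upper face at z = 686 mm, on four round legs of 64 mm diameter, each leg's bounding box inset 56 mm from the nearest pair of top edges, running from z = 0 to the bottom of the top.

B is a four-legged stool. The seat is a 254×290×28 mm slab whose top surface is at z = 382 mm; four square legs, each 32×32 mm in cross-section, run from the floor (z = 0) to the underside of the seat, each flush with a corner of the seat.

C is a spool: two coaxial disc flanges of radius 59 mm and thickness 12 mm, joined by a core cylinder of radius 20 mm and height 122 mm. The lower flange rests on z = 0 and the three cylinders share a vertical axis.

Two stools sit around the table at the −y, +y sides. The spool is on top of the table.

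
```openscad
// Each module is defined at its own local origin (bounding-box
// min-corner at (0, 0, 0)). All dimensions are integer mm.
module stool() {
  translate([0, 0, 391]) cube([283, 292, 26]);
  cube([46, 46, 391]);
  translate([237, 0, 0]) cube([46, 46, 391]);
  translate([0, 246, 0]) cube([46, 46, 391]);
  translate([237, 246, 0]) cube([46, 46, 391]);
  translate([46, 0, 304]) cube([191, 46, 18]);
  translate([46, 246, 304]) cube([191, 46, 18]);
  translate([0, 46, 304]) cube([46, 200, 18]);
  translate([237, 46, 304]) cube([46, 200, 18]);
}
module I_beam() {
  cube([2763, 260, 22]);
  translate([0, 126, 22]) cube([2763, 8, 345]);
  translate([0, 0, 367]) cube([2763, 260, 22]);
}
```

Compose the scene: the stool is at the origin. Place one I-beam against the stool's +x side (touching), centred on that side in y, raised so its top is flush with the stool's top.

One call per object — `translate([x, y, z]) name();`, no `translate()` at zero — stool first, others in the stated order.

stool();
translate([283, 16, 28]) I_beam();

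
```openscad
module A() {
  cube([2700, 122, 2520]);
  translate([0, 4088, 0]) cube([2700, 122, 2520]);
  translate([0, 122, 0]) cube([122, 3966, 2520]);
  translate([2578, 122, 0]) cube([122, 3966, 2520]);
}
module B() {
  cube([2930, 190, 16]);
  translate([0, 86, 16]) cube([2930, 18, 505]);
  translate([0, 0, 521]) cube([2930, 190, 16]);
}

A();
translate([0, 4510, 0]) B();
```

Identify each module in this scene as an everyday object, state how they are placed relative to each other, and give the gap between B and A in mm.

The I-beam's nearest face is 300 mm from the house frame's +y face.

A is a house frame. B is an I-beam. The I-beam is on the floor beside the house frame on its +y side. The gap between the I-beam and the house frame is 300 mm.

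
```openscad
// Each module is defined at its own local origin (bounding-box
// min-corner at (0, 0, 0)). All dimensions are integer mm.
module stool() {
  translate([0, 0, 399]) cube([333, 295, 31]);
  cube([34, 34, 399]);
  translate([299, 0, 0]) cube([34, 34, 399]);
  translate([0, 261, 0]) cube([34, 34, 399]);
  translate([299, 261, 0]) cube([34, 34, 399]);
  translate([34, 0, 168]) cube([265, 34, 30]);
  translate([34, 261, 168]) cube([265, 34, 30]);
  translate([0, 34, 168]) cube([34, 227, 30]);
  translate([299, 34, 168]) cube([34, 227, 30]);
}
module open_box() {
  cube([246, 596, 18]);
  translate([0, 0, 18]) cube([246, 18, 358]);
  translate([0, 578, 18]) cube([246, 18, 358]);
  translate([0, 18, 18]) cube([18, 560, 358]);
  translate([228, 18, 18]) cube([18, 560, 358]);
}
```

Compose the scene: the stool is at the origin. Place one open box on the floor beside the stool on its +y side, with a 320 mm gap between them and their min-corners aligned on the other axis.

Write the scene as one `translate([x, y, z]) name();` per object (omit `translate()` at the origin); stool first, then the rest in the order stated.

stool();
translate([0, 615, 0]) open_box();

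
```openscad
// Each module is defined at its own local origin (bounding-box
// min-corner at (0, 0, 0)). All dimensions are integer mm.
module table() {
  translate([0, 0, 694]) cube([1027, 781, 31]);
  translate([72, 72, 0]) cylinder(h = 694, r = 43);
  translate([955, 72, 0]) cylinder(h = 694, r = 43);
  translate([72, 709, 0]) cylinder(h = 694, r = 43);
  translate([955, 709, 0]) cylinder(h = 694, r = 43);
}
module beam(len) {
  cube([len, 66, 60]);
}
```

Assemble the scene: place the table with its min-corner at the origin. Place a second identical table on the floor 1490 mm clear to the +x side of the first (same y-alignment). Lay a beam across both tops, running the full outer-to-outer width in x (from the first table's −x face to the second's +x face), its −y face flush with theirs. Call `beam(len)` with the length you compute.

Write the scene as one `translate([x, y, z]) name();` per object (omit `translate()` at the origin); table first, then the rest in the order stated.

table();
translate([2517, 0, 0]) table();
translate([0, 0, 725]) beam(3544);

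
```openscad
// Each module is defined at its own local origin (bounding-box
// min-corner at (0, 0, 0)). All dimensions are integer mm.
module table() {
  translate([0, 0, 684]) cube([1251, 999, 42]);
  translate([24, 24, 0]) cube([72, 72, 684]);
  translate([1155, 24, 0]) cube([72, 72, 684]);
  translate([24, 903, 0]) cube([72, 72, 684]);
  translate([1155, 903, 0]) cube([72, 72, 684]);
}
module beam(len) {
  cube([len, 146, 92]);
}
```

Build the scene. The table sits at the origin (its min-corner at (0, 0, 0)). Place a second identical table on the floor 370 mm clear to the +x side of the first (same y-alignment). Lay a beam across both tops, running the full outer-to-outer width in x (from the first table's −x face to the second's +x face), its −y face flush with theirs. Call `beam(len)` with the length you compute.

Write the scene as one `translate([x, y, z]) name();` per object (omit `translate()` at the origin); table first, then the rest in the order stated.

table();
translate([1621, 0, 0]) table();
translate([0, 0, 726]) beam(2872);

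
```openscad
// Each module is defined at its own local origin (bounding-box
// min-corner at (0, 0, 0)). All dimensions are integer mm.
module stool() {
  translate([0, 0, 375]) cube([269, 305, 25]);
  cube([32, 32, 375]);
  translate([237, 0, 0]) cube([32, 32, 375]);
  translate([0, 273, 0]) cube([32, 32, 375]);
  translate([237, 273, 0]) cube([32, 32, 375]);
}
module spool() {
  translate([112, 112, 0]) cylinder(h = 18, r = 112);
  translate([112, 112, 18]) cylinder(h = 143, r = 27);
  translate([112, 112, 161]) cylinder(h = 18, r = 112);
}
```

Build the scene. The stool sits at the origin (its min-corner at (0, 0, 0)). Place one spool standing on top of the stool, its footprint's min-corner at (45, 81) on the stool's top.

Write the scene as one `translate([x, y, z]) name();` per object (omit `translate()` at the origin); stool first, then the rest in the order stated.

stool();
translate([45, 81, 400]) spool();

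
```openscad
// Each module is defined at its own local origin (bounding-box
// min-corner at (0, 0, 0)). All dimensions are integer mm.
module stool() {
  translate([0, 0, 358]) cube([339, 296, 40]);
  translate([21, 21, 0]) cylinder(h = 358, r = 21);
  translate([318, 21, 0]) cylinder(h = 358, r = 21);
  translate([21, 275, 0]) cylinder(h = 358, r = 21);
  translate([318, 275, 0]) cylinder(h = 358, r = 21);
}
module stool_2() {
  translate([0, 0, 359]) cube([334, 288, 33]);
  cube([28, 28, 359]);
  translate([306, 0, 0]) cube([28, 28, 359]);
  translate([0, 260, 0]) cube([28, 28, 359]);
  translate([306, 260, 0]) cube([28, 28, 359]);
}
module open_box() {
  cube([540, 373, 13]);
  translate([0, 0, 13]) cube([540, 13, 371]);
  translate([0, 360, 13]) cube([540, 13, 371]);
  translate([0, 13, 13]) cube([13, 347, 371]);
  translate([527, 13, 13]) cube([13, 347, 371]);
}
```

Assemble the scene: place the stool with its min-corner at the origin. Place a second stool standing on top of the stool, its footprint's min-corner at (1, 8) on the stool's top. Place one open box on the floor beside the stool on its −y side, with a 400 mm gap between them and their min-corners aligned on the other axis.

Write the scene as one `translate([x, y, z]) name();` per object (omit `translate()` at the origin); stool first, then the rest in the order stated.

stool();
translate([1, 8, 398]) stool_2();
translate([0, -773, 0]) open_box();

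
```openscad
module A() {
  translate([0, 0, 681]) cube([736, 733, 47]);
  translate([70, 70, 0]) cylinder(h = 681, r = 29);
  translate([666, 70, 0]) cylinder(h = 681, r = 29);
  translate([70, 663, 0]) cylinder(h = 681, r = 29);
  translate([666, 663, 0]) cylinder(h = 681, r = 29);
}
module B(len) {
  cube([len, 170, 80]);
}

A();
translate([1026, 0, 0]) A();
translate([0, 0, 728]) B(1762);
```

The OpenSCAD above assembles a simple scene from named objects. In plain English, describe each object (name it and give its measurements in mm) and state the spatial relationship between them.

A is a table with a 736×733 mm rectangular top, 47 mm thick, top surface at z = 728 mm, supported by four round legs of 58 mm diameter, each leg's bounding box inset 41 mm from the nearest pair of top edges, running from the floor.

B is a rectangular beam 1762 mm long (x), 170 mm deep (y), 80 mm thick (z).

The beam spans the tops of two tables placed 290 mm apart, resting at z = 728 mm.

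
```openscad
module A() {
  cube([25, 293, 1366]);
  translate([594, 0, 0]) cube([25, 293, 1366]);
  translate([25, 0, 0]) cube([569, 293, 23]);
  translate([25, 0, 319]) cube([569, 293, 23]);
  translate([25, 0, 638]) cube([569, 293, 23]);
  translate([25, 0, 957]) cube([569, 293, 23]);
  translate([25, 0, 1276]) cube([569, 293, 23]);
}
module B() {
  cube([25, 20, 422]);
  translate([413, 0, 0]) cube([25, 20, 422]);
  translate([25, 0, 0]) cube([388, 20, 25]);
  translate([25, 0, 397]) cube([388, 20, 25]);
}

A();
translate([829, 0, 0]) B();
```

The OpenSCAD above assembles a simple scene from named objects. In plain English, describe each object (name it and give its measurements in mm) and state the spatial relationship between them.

A is an open bookshelf. Two side panels, each 25 mm thick, 293 mm deep and 1366 mm tall, stand 619 mm apart (outside-to-outside). Between them sit 5 shelves, each 23 mm thick and 293 mm deep, spanning the full gap between the sides. The bottom shelf rests on the floor (its underside at z = 0) and the clear gap between one shelf's top and the next shelf's underside is 296 mm.

B is a rectangular picture frame lying in the x–z plane (depth along y). The opening is 388 mm wide (x) by 372 mm tall (z), surrounded by a border 25 mm wide on all four sides. The frame is 20 mm deep and is made of two full-height vertical stiles with two horizontal rails fitted between them.

The picture frame is on the floor beside the bookshelf on its +x side.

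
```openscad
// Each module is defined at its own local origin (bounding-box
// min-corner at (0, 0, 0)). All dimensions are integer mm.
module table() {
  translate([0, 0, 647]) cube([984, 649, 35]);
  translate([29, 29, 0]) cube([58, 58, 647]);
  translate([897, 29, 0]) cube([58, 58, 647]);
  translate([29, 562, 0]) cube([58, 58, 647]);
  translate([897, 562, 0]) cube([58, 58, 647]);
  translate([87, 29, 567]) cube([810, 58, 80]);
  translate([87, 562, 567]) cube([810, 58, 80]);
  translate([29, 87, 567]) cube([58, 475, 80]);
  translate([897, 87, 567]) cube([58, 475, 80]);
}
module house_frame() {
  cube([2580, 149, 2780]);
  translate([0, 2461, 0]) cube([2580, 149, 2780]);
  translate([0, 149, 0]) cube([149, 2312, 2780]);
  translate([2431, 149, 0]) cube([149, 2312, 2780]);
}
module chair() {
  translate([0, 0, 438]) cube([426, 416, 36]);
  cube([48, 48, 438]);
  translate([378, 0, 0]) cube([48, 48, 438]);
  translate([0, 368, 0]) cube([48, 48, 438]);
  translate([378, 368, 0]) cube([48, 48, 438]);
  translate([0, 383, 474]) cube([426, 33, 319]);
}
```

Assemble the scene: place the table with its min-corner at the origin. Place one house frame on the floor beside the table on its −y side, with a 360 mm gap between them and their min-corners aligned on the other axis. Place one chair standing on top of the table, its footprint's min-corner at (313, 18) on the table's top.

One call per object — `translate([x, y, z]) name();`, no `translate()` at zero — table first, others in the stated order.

table();
translate([0, -2970, 0]) house_frame();
translate([313, 18, 682]) chair();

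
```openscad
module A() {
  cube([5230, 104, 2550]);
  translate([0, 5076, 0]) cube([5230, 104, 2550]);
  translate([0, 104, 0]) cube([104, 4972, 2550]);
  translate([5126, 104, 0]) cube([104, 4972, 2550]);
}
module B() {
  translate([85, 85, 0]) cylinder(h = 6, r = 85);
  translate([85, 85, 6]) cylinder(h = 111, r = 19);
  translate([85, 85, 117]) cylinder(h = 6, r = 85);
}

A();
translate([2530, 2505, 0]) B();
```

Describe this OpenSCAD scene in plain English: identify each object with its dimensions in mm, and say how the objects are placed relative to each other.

A is a box-shaped house frame (walls only): outside footprint 5230×5180 mm, wall height 2550 mm, wall thickness 104 mm. The two y-facing walls run the full x-width; the two x-facing walls fit between the inner faces of the y-facing walls.

B is a spool: two coaxial disc flanges of radius 85 mm and thickness 6 mm, joined by a core cylinder of radius 19 mm and height 111 mm. The lower flange rests on z = 0 and the three cylinders share a vertical axis.

The spool sits inside the house frame, centred.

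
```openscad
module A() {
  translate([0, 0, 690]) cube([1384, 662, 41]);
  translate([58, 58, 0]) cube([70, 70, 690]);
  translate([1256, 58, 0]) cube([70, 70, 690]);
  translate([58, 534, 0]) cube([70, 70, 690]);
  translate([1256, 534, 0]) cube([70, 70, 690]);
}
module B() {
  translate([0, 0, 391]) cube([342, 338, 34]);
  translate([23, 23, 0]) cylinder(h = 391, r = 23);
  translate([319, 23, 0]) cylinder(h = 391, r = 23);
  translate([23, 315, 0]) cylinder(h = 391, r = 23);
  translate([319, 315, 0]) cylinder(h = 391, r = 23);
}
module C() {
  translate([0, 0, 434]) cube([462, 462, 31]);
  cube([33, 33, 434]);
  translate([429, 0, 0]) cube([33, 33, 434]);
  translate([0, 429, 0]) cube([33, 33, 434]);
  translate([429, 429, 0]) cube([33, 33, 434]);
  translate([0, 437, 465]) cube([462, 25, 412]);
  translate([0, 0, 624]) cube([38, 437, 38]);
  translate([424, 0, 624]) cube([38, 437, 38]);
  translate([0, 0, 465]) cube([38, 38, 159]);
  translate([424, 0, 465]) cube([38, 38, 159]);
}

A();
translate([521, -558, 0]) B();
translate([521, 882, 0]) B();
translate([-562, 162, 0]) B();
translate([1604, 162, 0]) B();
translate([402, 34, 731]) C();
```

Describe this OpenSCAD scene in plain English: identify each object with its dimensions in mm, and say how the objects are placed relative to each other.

A is a table with a 1384×662 mm rectangular top, 41 mm thick, top surface at z = 731 mm, supported by four 70×70 mm square legs, each inset 58 mm from the nearest pair of top edges, running from the floor.

B is a four-legged stool. The seat is 342×338 mm, 34 mm thick, top at z = 425 mm. It stands on four round legs, each 46 mm in diameter, from z = 0 to the seat underside, each leg's axis is inset half a diameter from the nearest pair of seat edges (so the leg's bounding box is flush with the corner).

C is a chair: 462×462 mm seat, 31 mm thick, top at z = 465 mm, on four 33 mm square corner legs flush with the seat edges. A 25 mm thick backrest slab spans the full seat width, extending 412 mm above the seat top, its back face flush with the seat's +y edge. Two armrests of 38×38 mm section run along each side from the seat's front edge to the front of the backrest, top faces 197 mm above the seat top and outer faces flush with the seat's x-edges; a 38×38 mm post under the front of each armrest stands on the seat at the front corner.

Four stools sit around the table at the −y, +y, −x, +x sides. The chair is on top of the table.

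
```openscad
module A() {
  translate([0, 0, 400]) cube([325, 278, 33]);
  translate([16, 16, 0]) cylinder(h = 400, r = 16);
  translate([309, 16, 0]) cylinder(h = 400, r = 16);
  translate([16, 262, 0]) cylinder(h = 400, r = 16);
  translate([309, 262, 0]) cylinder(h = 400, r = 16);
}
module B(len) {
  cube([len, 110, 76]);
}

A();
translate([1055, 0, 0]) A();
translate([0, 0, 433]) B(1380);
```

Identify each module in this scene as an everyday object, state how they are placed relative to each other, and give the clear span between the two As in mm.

A is a stool. B is a beam. A beam spans the tops of two stools. The clear span between the two stools is 730 mm.

Second stool starts at x = 1055; first ends at x = 325; clear span = 1055 − 325 = 730 mm.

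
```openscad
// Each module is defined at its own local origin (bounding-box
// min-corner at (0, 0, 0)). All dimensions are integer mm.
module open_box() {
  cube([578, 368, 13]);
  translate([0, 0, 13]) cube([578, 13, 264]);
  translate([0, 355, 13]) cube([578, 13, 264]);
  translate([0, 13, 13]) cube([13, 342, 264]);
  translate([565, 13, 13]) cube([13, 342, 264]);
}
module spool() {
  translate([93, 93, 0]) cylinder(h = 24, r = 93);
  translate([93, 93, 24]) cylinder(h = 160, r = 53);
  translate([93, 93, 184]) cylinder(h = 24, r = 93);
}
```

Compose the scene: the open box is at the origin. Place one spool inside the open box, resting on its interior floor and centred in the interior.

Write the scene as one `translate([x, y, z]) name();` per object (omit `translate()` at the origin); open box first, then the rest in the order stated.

open_box();
translate([196, 91, 13]) spool();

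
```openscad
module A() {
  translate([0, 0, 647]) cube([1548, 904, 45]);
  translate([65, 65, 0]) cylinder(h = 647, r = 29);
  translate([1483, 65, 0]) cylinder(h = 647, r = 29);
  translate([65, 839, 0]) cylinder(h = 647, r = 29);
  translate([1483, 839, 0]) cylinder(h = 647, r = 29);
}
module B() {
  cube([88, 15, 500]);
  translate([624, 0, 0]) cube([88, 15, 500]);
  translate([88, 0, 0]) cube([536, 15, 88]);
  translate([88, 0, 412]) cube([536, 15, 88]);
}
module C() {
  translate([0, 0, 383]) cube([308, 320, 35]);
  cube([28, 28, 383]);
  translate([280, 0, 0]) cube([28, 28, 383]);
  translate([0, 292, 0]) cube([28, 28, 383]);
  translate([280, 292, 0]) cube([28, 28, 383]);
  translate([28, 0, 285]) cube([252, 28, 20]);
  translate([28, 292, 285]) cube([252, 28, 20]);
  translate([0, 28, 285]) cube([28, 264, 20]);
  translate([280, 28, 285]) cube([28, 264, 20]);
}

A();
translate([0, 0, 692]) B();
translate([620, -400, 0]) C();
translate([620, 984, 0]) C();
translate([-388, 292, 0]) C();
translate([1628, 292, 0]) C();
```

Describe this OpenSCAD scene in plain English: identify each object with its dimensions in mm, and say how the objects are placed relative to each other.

A is a rectangular dining table. The top is 1548×904×45 mm with its upper surface at z = 692 mm. It stands on four round legs of 58 mm diameter, each leg's bounding box inset 36 mm from the nearest pair of top edges, running from the floor to the underside of the top.

B is a rectangular picture frame lying in the x–z plane (depth along y). The opening is 536 mm wide (x) by 324 mm tall (z), surrounded by a border 88 mm wide on all four sides. The frame is 15 mm deep and is made of two full-height vertical stiles with two horizontal rails fitted between them.

C is a four-legged stool. The seat is 308×320 mm, 35 mm thick, top at z = 418 mm. It stands on four square legs, each 28×28 mm in cross-section, from z = 0 to the seat underside, each flush with a corner of the seat. Four stretchers, 28 mm wide and 20 mm tall, connect adjacent legs with their undersides at z = 285 mm, each running between the inner faces of the legs it joins and aligned with the legs' outer faces on the other axis.

The picture frame is on top of the table. Four stools sit around the table at the −y, +y, −x, +x sides.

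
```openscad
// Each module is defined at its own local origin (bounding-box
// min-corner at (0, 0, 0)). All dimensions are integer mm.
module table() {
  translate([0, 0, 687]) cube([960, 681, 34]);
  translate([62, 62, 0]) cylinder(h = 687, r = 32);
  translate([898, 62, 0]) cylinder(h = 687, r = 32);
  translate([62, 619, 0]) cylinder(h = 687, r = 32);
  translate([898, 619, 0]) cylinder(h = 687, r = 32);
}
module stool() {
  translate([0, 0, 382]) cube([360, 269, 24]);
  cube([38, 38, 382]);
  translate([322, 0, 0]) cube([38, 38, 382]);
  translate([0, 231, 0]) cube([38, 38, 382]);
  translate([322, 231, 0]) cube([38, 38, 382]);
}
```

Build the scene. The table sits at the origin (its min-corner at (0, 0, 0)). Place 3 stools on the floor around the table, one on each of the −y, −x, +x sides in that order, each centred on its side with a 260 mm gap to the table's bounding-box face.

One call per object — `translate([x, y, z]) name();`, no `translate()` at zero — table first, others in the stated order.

table();
translate([300, -529, 0]) stool();
translate([-620, 206, 0]) stool();
translate([1220, 206, 0]) stool();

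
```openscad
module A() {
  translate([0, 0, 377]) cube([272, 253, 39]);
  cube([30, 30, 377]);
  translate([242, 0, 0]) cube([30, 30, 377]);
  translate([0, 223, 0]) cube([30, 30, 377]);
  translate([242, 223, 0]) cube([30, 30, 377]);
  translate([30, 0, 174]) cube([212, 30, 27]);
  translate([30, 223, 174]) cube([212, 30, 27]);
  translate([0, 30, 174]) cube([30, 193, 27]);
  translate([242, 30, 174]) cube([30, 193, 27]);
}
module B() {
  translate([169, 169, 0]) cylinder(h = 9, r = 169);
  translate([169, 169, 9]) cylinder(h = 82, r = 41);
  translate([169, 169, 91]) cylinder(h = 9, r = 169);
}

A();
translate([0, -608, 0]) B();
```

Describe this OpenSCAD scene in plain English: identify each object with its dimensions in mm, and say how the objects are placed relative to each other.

A is a four-legged stool. The seat is a 272×253×39 mm slab whose top surface is at z = 416 mm; four square legs, each 30×30 mm in cross-section, run from the floor (z = 0) to the underside of the seat, each flush with a corner of the seat. Four stretchers, 30 mm wide and 27 mm tall, connect adjacent legs with their undersides at z = 174 mm, each running between the inner faces of the legs it joins and aligned with the legs' outer faces on the other axis.

B is a spool: two coaxial disc flanges of radius 169 mm and thickness 9 mm, joined by a core cylinder of radius 41 mm and height 82 mm. The lower flange rests on z = 0 and the three cylinders share a vertical axis.

The spool is on the floor beside the stool on its −y side.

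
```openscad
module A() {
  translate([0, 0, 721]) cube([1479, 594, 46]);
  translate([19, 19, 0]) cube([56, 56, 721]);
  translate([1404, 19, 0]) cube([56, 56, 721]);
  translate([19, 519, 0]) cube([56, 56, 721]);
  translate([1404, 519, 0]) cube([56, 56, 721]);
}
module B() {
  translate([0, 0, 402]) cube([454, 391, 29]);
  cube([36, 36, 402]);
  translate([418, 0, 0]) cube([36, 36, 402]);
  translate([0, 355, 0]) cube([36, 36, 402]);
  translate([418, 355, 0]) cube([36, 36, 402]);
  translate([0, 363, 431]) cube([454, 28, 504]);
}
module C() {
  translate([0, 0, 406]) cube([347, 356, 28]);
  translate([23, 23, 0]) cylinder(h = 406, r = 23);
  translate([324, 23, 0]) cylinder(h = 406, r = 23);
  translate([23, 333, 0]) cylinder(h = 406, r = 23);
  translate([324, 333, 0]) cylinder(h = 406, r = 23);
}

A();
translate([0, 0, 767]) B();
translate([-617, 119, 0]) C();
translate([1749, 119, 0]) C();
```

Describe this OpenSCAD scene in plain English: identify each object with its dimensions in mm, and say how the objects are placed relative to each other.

A is a rectangular dining table. The top is 1479×594×46 mm with its upper surface at z = 767 mm. It stands on four 56×56 mm square legs, each inset 19 mm from the nearest pair of top edges, running from the floor to the underside of the top.

B is a chair: 454×391 mm seat, 29 mm thick, top at z = 431 mm, on four 36 mm square corner legs flush with the seat edges. A 28 mm thick backrest slab spans the full seat width, extending 504 mm above the seat top, its back face flush with the seat's +y edge.

C is a four-legged stool. The seat is a 347×356×28 mm slab whose top surface is at z = 434 mm; four round legs, each 46 mm in diameter, run from the floor (z = 0) to the underside of the seat, each leg's axis is inset half a diameter from the nearest pair of seat edges (so the leg's bounding box is flush with the corner).

The chair is on top of the table. Two stools sit around the table at the −x, +x sides.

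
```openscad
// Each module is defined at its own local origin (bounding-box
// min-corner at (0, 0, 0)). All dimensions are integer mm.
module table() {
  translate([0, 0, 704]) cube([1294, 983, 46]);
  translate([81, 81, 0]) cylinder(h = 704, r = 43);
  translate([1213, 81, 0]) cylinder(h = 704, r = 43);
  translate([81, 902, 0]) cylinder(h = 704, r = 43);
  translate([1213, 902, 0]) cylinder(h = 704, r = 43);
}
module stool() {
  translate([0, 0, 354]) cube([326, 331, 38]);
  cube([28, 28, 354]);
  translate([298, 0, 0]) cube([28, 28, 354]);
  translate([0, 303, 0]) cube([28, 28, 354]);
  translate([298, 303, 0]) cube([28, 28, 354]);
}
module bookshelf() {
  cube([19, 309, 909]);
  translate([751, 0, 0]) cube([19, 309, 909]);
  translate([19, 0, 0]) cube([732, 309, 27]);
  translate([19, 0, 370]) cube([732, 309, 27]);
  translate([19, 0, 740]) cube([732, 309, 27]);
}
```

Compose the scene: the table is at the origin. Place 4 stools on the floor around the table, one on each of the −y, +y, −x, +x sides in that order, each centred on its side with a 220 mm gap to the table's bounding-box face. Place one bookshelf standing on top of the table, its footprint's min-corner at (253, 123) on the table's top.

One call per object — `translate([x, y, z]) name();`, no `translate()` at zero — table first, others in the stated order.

table();
translate([484, -551, 0]) stool();
translate([484, 1203, 0]) stool();
translate([-546, 326, 0]) stool();
translate([1514, 326, 0]) stool();
translate([253, 123, 750]) bookshelf();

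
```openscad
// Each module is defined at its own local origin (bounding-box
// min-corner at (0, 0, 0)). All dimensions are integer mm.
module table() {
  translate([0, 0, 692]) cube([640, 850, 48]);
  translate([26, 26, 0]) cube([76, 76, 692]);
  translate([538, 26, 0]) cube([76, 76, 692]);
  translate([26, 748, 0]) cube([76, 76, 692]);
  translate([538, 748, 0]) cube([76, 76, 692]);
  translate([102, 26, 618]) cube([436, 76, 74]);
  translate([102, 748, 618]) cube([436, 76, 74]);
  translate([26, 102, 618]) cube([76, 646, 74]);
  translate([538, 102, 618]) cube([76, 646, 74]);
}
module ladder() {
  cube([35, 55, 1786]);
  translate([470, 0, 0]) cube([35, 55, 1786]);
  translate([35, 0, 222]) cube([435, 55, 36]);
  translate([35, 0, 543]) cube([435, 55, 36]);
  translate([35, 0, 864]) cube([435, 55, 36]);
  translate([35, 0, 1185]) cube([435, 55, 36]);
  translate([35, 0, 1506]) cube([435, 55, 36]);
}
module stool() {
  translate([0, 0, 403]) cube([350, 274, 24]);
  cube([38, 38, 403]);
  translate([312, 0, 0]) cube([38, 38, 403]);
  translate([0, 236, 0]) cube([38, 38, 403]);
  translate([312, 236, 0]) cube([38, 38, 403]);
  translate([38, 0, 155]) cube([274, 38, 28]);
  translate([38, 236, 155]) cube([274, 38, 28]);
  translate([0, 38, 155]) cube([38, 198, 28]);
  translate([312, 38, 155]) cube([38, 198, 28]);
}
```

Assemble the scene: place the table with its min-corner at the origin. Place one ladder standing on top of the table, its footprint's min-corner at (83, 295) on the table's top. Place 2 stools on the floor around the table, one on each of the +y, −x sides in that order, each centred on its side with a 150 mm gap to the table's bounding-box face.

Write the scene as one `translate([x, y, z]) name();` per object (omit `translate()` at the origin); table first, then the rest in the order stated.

table();
translate([83, 295, 740]) ladder();
translate([145, 1000, 0]) stool();
translate([-500, 288, 0]) stool();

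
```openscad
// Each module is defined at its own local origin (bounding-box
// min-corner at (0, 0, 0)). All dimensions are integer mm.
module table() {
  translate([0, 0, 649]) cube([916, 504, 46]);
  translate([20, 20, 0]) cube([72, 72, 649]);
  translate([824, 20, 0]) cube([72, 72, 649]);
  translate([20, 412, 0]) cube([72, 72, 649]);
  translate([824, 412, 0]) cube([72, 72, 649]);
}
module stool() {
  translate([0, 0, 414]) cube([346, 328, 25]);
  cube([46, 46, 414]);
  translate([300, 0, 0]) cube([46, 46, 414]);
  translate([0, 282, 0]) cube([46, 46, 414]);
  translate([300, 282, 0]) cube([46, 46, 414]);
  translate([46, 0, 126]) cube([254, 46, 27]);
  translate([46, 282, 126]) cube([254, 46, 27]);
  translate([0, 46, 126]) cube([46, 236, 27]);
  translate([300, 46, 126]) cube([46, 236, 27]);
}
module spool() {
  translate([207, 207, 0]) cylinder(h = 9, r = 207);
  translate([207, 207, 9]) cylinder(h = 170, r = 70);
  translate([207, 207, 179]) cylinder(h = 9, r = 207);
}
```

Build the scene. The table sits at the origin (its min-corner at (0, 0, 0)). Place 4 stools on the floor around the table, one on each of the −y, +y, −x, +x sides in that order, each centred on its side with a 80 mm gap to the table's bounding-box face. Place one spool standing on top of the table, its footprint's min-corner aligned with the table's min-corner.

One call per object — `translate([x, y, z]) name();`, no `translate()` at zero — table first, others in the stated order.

table();
translate([285, -408, 0]) stool();
translate([285, 584, 0]) stool();
translate([-426, 88, 0]) stool();
translate([996, 88, 0]) stool();
translate([0, 0, 695]) spool();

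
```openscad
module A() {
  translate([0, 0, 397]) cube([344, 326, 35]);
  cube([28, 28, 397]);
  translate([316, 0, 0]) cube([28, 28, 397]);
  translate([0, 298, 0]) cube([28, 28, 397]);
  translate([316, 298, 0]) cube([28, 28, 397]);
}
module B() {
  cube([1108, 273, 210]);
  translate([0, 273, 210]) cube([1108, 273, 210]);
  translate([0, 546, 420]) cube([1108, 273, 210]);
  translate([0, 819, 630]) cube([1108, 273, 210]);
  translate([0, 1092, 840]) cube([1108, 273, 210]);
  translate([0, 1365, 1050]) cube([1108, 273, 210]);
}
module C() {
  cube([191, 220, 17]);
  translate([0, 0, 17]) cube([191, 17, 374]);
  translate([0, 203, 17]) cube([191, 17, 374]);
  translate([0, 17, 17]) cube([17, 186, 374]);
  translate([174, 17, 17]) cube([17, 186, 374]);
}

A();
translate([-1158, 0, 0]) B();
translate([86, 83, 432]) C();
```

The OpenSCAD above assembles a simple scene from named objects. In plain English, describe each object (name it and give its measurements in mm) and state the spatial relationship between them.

A is a four-legged stool. The seat is 344×326 mm, 35 mm thick, top at z = 432 mm. It stands on four square legs, each 28×28 mm in cross-section, from z = 0 to the seat underside, each flush with a corner of the seat.

B is a straight staircase of 6 solid steps. Each step is 1108 mm wide (x), 273 mm deep (y, the going) and 210 mm tall (the rise). The first step rests on the floor; each subsequent step sits one going further in +y and one rise higher in +z, directly behind and above the previous step with no overlap.

C is an open-topped rectangular box: outside dimensions 191×220×391 mm, with a uniform wall and base thickness of 17 mm. The base is a full 191×220 slab on the floor; four walls sit on top of the base. The front and back walls (the −y and +y sides) span the full width; the two side walls fit between them.

The staircase is on the floor beside the stool on its −x side. The open box is on top of the stool.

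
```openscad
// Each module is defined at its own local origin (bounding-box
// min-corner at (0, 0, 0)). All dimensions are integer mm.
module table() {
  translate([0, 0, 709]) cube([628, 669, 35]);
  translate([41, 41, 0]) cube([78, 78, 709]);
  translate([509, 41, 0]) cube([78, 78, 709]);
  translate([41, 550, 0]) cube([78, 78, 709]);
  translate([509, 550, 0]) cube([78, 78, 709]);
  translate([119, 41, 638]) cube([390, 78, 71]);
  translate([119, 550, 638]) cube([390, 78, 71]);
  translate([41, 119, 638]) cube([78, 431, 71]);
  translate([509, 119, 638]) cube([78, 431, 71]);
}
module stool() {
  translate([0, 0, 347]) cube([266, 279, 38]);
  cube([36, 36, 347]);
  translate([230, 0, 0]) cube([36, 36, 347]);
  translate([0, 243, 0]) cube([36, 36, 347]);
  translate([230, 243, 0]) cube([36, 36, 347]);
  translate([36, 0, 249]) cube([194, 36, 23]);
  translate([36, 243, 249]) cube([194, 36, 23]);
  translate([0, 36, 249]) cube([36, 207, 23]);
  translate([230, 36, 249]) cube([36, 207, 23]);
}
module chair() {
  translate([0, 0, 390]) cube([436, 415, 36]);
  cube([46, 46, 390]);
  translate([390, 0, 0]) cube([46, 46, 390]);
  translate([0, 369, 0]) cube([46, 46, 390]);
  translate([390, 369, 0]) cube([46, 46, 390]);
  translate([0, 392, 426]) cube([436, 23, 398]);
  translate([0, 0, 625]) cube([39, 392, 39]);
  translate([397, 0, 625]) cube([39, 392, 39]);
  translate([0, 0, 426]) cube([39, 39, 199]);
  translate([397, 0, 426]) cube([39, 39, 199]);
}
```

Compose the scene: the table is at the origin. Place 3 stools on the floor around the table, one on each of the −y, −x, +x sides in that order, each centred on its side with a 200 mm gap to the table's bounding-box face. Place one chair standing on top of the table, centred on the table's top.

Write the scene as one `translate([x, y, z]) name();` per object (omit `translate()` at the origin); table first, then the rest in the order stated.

table();
translate([181, -479, 0]) stool();
translate([-466, 195, 0]) stool();
translate([828, 195, 0]) stool();
translate([96, 127, 744]) chair();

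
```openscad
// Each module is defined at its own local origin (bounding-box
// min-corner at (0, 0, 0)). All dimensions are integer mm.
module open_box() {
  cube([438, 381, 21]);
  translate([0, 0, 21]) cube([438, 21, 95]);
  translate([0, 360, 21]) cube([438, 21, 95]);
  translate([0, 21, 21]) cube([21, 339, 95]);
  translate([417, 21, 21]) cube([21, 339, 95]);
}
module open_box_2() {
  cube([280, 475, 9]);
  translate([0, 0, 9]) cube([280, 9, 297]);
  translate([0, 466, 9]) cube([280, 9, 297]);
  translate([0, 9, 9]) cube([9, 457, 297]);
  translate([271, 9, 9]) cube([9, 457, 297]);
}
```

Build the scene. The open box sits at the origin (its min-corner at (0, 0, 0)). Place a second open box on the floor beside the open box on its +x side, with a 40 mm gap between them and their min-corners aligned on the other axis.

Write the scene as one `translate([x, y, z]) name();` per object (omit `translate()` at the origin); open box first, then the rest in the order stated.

open_box();
translate([478, 0, 0]) open_box_2();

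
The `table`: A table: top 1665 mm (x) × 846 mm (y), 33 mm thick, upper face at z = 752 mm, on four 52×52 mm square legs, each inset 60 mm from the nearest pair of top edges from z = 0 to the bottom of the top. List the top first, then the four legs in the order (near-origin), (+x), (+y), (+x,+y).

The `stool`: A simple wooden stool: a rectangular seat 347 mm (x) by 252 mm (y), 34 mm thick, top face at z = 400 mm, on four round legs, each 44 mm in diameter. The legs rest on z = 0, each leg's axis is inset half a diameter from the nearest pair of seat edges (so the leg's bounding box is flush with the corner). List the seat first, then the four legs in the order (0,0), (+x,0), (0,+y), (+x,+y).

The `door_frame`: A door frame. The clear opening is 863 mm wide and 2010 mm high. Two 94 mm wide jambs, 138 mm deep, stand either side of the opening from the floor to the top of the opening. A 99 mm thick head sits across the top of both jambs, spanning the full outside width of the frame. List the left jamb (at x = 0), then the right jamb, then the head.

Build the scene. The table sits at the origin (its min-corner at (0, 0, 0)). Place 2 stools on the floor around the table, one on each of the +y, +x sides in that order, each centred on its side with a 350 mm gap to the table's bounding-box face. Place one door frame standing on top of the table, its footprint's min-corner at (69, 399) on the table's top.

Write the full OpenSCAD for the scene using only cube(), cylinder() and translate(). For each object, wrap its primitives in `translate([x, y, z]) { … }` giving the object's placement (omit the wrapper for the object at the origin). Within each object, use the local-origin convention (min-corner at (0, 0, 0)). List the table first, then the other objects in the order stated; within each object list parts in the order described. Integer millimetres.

translate([0, 0, 719]) cube([1665, 846, 33]);
translate([60, 60, 0]) cube([52, 52, 719]);
translate([1553, 60, 0]) cube([52, 52, 719]);
translate([60, 734, 0]) cube([52, 52, 719]);
translate([1553, 734, 0]) cube([52, 52, 719]);
translate([659, 1196, 0]) {
  translate([0, 0, 366]) cube([347, 252, 34]);
  translate([22, 22, 0]) cylinder(h = 366, r = 22);
  translate([325, 22, 0]) cylinder(h = 366, r = 22);
  translate([22, 230, 0]) cylinder(h = 366, r = 22);
  translate([325, 230, 0]) cylinder(h = 366, r = 22);
}
translate([2015, 297, 0]) {
  translate([0, 0, 366]) cube([347, 252, 34]);
  translate([22, 22, 0]) cylinder(h = 366, r = 22);
  translate([325, 22, 0]) cylinder(h = 366, r = 22);
  translate([22, 230, 0]) cylinder(h = 366, r = 22);
  translate([325, 230, 0]) cylinder(h = 366, r = 22);
}
translate([69, 399, 752]) {
  cube([94, 138, 2010]);
  translate([957, 0, 0]) cube([94, 138, 2010]);
  translate([0, 0, 2010]) cube([1051, 138, 99]);
}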